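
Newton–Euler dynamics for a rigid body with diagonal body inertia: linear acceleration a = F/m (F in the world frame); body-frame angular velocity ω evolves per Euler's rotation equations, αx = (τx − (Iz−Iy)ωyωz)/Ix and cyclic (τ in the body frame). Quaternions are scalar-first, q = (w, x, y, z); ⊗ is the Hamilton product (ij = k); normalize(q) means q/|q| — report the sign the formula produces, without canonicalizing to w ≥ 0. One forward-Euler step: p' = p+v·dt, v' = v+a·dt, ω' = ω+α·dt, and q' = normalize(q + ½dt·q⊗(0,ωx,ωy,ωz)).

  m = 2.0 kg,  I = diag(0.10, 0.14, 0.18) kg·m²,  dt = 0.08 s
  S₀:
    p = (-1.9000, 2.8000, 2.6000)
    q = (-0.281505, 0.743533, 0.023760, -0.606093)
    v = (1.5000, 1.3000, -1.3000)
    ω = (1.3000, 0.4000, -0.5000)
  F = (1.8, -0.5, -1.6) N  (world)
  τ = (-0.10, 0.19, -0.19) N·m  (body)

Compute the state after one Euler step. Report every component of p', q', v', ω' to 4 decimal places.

p' = (-1.7800, 2.9040, 2.4960)
q' = (-0.3321, 0.7369, 0.0026, -0.5888)
v' = (1.5720, 1.2800, -1.3640)
ω' = (1.2264, 0.4789, -0.5937)

linear accel F/m = (0.9000, -0.2500, -0.8000)
new position p' = (-1.7800, 2.9040, 2.4960)
v' = v + a·dt = (1.5720, 1.2800, -1.3640)
α = I⁻¹(τ − ω×Iω) = (-0.9200, 0.9857, -1.1711)
ω + α·dt = (1.2264, 0.4789, -0.5937)
Hamilton product q⊗(0,ω) = (-1.2791434, -0.1353993, -0.5287564, 0.4072777)
q + ½dt·q⊗(0,ω), renormalized = (-0.3321, 0.7369, 0.0026, -0.5888)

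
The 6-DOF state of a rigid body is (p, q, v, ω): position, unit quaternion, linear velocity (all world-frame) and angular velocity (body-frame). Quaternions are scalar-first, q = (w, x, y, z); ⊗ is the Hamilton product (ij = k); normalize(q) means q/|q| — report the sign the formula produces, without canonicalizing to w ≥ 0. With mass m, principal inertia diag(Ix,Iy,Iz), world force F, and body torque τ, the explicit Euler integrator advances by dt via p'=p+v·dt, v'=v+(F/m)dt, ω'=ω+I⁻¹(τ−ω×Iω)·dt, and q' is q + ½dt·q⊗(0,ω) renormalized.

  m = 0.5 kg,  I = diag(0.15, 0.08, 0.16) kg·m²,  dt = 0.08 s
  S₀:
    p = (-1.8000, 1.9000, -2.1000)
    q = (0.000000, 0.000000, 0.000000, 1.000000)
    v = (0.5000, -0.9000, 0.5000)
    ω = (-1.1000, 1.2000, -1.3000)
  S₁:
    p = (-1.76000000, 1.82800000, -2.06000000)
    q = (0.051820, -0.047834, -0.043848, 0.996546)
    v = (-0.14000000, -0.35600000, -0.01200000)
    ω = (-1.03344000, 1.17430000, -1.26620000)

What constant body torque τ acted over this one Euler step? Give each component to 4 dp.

τ = (0.0000, -0.0400, 0.1600)

rate change Δω = (0.06656000, -0.02570000, 0.03380000)
gyro term ω₀×Iω₀ = (-0.1248, -0.0143, 0.0924)
applied torque τ = (0.0000, -0.0400, 0.1600)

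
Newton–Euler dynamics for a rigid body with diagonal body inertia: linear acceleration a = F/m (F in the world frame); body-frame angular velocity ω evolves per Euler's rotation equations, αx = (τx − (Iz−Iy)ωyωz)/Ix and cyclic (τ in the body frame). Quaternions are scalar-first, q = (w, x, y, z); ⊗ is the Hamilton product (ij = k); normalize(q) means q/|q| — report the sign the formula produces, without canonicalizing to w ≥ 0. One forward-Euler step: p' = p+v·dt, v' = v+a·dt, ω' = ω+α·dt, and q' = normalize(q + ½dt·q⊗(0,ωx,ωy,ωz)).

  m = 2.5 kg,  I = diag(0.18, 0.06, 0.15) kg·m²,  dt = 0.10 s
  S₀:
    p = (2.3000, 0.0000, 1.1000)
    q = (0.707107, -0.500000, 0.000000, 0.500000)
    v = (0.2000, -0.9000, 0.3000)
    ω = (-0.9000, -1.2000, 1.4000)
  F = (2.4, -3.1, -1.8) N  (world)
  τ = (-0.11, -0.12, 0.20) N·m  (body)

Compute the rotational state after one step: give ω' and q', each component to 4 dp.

ω' = (-0.8771, -1.3370, 1.6197)
q' = (0.6462, -0.4992, -0.0298, 0.5765)

ω×(Iω) gyroscopic = (-0.1512, -0.0378, -0.1296)
(τ − ω×Iω)/I = (0.2289, -1.3700, 2.1973)
ω' = ω + α·dt = (-0.8771, -1.3370, 1.6197)
2q̇ = q⊗(0,ω) = (-1.1500000, -0.0363963, -0.5985284, 1.5899498)
q' = normalize(q + ½dt·q⊗(0,ω)) = (0.6462, -0.4992, -0.0298, 0.5765)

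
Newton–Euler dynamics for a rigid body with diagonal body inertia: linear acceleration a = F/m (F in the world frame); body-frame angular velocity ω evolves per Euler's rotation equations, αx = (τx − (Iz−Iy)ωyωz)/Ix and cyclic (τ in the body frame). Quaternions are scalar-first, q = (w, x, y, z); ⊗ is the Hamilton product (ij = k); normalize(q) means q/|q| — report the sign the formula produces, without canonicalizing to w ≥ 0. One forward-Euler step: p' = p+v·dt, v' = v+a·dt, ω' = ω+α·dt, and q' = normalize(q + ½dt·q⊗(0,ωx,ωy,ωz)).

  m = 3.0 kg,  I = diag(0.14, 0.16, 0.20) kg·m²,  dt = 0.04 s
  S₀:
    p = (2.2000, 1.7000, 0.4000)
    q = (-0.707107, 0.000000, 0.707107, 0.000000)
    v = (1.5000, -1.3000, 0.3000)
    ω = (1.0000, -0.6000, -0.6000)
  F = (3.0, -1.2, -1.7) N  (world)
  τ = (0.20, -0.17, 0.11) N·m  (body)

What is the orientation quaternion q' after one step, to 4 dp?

q' = (-0.6984, -0.0226, 0.7153, -0.0057)

Hamilton product q⊗(0,ω) = (0.4242642, -1.1313712, 0.4242642, -0.2828428)
q + ½dt·q⊗(0,ω), renormalized = (-0.6984, -0.0226, 0.7153, -0.0057)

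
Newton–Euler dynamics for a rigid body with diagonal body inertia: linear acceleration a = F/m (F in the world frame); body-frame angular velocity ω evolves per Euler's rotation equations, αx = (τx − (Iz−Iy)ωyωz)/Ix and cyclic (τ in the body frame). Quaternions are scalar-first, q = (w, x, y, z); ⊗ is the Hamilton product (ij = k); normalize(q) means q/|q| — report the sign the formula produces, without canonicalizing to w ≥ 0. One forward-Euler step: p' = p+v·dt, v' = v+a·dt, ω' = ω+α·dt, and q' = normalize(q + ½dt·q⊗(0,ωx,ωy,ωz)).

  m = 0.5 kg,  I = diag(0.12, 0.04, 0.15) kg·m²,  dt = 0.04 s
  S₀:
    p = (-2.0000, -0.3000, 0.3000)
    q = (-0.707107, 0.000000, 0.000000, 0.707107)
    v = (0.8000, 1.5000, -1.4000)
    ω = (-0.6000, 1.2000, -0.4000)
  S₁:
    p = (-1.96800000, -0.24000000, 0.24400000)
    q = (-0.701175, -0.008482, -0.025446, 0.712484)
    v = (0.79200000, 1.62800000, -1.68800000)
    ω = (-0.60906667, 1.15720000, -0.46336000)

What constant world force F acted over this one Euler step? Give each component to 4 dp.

F = (-0.1000, 1.6000, -3.6000)

v₁ − v₀ = (-0.00800000, 0.12800000, -0.28800000)
applied force F = (-0.1000, 1.6000, -3.6000)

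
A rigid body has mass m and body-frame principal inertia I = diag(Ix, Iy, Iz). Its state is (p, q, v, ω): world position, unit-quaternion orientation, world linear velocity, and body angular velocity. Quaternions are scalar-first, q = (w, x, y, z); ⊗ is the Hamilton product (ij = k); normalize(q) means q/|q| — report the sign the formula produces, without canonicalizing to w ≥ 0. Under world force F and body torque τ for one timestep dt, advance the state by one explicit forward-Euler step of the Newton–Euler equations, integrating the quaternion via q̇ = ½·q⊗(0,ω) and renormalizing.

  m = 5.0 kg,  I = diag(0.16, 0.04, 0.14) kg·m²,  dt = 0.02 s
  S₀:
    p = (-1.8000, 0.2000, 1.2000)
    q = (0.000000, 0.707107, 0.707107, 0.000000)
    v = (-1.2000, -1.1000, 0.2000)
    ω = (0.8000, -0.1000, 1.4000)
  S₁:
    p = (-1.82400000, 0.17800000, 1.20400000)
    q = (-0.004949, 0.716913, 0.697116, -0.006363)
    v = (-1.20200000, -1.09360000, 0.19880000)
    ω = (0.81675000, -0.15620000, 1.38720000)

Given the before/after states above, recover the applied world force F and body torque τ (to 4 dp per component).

F = (-0.5000, 1.6000, -0.3000)
τ = (0.1200, -0.0900, -0.0800)

rate change Δω = (0.01675000, -0.05620000, -0.01280000)
τ = I·(Δω/dt) + ω₀×(Iω₀) = (0.1200, -0.0900, -0.0800)
velocity change Δv = (-0.00200000, 0.00640000, -0.00120000)
F = m·Δv/dt = (-0.5000, 1.6000, -0.3000)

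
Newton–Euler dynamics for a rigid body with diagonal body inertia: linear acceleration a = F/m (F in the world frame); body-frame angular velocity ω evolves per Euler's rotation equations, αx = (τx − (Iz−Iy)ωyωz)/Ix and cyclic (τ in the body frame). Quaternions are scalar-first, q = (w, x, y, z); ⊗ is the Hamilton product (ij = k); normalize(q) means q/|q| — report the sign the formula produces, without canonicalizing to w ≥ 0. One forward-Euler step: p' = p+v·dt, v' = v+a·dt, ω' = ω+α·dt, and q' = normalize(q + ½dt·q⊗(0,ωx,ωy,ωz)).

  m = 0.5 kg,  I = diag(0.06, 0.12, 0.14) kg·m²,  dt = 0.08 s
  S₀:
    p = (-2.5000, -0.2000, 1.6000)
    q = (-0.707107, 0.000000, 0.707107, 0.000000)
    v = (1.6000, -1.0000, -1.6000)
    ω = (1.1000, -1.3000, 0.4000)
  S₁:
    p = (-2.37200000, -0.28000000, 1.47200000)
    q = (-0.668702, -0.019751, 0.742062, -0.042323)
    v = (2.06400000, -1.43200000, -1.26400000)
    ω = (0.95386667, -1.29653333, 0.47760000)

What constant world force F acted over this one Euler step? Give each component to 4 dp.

velocity change Δv = (0.46400000, -0.43200000, 0.33600000)
F = m·Δv/dt = (2.9000, -2.7000, 2.1000)

F = (2.9000, -2.7000, 2.1000)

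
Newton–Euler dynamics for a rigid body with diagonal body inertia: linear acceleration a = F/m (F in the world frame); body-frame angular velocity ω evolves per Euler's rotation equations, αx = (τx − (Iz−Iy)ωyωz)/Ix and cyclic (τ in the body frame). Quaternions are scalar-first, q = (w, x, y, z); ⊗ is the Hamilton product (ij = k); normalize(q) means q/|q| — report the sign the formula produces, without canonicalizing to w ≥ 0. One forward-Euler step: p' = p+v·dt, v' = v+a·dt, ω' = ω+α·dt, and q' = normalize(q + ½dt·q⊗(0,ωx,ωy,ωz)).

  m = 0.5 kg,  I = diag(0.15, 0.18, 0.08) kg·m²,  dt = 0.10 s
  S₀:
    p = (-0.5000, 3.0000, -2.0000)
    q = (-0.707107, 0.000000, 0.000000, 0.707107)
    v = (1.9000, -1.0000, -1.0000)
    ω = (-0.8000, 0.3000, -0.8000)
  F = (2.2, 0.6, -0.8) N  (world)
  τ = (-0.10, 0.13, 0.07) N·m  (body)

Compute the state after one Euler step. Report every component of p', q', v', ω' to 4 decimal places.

a = F/m = (4.4000, 1.2000, -1.6000)
new position p' = (-0.3100, 2.9000, -2.1000)
v + (F/m)dt = (2.3400, -0.8800, -1.1600)
α = I⁻¹(τ − ω×Iω) = (-0.8267, 0.4733, 0.9650)
ω + α·dt = (-0.8827, 0.3473, -0.7035)
2q̇ = q⊗(0,ω) = (0.5656856, 0.3535535, -0.7778177, 0.5656856)
q' = normalize(q + ½dt·q⊗(0,ω)) = (-0.6777, 0.0176, -0.0388, 0.7341)

p' = (-0.3100, 2.9000, -2.1000)
q' = (-0.6777, 0.0176, -0.0388, 0.7341)
v' = (2.3400, -0.8800, -1.1600)
ω' = (-0.8827, 0.3473, -0.7035)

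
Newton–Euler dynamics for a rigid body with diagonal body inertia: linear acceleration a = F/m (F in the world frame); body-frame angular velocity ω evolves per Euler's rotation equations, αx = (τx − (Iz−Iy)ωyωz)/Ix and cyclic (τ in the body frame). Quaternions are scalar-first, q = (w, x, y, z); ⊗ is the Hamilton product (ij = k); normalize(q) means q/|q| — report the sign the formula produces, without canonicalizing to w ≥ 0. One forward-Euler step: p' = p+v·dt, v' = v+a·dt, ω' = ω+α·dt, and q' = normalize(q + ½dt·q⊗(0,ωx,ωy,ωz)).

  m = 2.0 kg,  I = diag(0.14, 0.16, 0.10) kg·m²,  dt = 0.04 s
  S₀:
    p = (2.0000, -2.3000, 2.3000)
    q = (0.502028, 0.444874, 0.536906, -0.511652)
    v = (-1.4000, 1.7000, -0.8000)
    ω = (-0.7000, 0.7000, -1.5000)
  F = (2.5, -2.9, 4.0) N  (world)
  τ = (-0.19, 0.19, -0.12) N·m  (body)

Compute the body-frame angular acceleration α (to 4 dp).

α = (-1.8071, 0.9250, -1.1020)

gyro term ω×Iω = (0.0630, 0.0420, -0.0098)
(τ − ω×Iω)/I = (-1.8071, 0.9250, -1.1020)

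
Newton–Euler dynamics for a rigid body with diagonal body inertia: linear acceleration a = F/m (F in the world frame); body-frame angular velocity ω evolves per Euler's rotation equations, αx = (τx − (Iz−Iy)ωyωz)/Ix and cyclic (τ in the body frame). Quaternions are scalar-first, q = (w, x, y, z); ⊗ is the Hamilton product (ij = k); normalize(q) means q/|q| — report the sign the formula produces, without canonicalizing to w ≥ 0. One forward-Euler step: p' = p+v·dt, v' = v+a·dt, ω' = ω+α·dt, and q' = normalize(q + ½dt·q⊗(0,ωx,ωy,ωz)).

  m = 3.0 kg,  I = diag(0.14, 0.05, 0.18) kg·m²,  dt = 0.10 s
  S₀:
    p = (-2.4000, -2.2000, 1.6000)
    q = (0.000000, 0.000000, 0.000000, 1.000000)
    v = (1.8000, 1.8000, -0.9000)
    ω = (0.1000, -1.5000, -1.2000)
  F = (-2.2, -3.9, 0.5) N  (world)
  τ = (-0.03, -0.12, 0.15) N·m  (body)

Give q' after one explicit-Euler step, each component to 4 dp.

q' = (0.0597, 0.0747, 0.0050, 0.9954)

q⊗(0,ω) = (1.2000000, 1.5000000, 0.1000000, 0.0000000)
q' = normalize(q + ½dt·q⊗(0,ω)) = (0.0597, 0.0747, 0.0050, 0.9954)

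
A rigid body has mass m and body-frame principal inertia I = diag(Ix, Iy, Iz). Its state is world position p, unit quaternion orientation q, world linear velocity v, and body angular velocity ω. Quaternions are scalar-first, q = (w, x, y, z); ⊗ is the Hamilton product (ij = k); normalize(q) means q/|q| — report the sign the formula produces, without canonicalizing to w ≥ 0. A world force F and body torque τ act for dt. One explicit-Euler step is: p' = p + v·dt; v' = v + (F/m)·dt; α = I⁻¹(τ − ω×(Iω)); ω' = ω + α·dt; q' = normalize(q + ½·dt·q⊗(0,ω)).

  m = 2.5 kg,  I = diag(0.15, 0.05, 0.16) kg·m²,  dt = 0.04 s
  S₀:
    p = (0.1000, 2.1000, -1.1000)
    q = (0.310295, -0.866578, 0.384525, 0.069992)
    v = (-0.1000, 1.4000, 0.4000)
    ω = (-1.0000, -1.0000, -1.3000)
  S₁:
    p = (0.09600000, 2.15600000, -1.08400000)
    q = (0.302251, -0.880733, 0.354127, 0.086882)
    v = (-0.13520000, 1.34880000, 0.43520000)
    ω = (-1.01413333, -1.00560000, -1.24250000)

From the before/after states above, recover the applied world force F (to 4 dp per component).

F = (-2.2000, -3.2000, 2.2000)

Δv = v₁−v₀ = (-0.03520000, -0.05120000, 0.03520000)
applied force F = (-2.2000, -3.2000, 2.2000)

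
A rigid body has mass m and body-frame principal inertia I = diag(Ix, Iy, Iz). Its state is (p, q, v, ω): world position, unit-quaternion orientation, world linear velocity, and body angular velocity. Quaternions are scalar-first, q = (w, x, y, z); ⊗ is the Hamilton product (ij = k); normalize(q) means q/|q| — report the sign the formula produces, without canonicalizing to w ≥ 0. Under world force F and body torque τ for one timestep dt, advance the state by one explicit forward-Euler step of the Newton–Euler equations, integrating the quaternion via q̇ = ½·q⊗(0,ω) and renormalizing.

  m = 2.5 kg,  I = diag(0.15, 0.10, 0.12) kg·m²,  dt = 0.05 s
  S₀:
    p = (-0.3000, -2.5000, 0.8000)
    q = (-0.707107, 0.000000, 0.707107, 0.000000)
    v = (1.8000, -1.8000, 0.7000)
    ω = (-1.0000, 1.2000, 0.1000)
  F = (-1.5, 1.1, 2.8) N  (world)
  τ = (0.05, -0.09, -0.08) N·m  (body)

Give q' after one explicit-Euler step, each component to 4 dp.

2q̇ = q⊗(0,ω) = (-0.8485284, 0.7778177, -0.8485284, 0.6363963)
q' = normalize(q + ½dt·q⊗(0,ω)) = (-0.7278, 0.0194, 0.6854, 0.0159)

q' = (-0.7278, 0.0194, 0.6854, 0.0159)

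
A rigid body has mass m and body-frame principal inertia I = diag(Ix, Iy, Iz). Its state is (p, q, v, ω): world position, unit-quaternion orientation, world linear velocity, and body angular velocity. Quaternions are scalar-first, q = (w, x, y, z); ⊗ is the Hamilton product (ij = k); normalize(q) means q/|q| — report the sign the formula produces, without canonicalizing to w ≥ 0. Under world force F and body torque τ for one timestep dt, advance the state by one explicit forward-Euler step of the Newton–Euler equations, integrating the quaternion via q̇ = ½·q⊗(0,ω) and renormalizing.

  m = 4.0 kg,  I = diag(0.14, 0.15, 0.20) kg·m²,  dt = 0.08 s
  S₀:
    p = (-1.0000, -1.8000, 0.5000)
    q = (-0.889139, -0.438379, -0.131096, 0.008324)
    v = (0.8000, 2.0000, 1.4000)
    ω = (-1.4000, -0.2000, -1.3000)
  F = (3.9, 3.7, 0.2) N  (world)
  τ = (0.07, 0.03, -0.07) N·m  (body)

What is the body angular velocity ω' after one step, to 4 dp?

(τ − ω×Iω)/I = (0.4071, 0.9280, -0.3640)
new body rate ω' = (-1.3674, -0.1258, -1.3291)

ω' = (-1.3674, -0.1258, -1.3291)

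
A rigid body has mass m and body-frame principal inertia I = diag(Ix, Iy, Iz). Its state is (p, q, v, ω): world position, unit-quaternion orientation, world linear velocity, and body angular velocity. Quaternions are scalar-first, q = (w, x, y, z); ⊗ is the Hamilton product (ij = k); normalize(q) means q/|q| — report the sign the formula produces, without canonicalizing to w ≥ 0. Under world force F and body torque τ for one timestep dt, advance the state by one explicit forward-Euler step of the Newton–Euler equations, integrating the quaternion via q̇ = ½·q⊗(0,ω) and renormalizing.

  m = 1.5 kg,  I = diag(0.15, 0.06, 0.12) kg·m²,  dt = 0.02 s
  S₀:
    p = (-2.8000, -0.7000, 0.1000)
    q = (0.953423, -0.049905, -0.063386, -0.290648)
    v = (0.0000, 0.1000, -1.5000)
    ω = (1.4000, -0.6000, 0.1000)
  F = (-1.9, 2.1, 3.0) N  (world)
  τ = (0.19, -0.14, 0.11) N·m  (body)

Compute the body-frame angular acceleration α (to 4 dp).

precession coupling ω×(Iω) = (-0.0036, 0.0042, 0.0756)
(τ − ω×Iω)/I = (1.2907, -2.4033, 0.2867)

α = (1.2907, -2.4033, 0.2867)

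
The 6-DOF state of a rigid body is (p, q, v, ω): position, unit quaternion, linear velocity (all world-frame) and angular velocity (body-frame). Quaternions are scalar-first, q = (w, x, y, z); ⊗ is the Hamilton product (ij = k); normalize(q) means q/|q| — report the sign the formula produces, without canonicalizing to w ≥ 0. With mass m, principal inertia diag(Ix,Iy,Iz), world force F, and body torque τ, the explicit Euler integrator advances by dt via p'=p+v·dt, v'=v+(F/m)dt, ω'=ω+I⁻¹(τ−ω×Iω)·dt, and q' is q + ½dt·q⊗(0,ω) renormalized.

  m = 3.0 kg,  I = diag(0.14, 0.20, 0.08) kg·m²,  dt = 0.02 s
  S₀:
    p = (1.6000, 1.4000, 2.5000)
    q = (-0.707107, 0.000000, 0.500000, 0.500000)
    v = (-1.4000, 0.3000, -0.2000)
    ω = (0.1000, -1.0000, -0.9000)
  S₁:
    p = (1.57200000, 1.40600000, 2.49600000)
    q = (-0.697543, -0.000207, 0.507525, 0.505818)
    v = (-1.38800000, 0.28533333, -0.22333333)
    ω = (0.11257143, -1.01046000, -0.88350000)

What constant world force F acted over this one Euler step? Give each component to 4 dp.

Δv = v₁−v₀ = (0.01200000, -0.01466667, -0.02333333)
F = m·Δv/dt = (1.8000, -2.2000, -3.5000)

F = (1.8000, -2.2000, -3.5000)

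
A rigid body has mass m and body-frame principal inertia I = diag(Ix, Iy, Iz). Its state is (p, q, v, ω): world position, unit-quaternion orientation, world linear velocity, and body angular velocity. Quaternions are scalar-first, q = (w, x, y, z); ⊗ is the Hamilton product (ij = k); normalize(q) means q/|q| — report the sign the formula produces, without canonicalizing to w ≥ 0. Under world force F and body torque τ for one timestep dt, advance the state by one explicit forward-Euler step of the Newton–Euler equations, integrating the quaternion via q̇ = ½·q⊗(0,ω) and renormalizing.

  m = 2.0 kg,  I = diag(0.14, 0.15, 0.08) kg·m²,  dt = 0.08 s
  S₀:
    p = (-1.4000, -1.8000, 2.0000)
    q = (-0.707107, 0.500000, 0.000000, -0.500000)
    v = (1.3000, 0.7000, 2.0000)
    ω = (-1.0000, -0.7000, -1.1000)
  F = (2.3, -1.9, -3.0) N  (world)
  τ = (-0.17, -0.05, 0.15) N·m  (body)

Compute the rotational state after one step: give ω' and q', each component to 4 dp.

ω' = (-1.0663, -0.7619, -0.9570)
q' = (-0.7076, 0.5132, 0.0617, -0.4818)

precession coupling ω×(Iω) = (-0.0539, 0.0660, 0.0070)
(τ − ω×Iω)/I = (-0.8293, -0.7733, 1.7875)
new body rate ω' = (-1.0663, -0.7619, -0.9570)
q⊗(0,ω) = (-0.0500000, 0.3571070, 1.5449749, 0.4278177)
q + ½dt·q⊗(0,ω), renormalized = (-0.7076, 0.5132, 0.0617, -0.4818)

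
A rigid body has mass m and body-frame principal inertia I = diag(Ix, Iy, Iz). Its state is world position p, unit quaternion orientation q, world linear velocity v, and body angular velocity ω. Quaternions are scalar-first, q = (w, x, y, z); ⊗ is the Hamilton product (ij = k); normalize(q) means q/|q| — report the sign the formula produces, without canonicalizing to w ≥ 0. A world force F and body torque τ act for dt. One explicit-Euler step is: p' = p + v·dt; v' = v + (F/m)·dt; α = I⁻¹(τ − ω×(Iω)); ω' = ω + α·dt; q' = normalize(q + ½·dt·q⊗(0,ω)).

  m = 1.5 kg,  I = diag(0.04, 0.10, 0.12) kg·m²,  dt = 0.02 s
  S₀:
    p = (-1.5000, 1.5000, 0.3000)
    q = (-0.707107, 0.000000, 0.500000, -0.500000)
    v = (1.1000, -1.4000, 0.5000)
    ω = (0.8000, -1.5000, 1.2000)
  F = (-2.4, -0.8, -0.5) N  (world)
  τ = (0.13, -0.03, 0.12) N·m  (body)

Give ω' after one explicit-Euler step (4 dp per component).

ω×(Iω) gyroscopic = (-0.0360, -0.0768, -0.0720)
α = I⁻¹(τ − ω×Iω) = (4.1500, 0.4680, 1.6000)
ω' = ω + α·dt = (0.8830, -1.4906, 1.2320)

ω' = (0.8830, -1.4906, 1.2320)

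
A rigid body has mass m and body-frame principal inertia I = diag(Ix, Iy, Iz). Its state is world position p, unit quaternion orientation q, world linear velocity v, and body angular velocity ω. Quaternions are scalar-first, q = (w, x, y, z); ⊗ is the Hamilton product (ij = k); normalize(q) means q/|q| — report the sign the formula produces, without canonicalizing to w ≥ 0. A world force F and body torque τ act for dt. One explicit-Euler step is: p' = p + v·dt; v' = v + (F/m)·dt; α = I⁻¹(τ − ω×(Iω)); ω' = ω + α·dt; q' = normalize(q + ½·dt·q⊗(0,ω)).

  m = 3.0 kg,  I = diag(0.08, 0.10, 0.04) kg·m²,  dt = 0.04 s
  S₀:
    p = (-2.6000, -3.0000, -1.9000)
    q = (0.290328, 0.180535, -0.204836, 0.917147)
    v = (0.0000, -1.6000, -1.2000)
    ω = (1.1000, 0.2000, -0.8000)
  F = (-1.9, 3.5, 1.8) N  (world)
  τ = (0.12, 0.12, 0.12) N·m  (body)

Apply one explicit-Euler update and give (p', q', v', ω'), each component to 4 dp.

p' = (-2.6000, -3.0640, -1.9480)
q' = (0.3017, 0.1865, -0.1805, 0.9174)
v' = (-0.0253, -1.5533, -1.1760)
ω' = (1.1552, 0.2621, -0.6844)

precession coupling ω×(Iω) = (0.0096, -0.0352, 0.0044)
(τ − ω×Iω)/I = (1.3800, 1.5520, 2.8900)
ω' = ω + α·dt = (1.1552, 0.2621, -0.6844)
Hamilton product q⊗(0,ω) = (0.5760963, 0.2998002, 1.2113553, 0.0291642)
q + ½dt·q⊗(0,ω), renormalized = (0.3017, 0.1865, -0.1805, 0.9174)
new position p' = (-2.6000, -3.0640, -1.9480)
v + (F/m)dt = (-0.0253, -1.5533, -1.1760)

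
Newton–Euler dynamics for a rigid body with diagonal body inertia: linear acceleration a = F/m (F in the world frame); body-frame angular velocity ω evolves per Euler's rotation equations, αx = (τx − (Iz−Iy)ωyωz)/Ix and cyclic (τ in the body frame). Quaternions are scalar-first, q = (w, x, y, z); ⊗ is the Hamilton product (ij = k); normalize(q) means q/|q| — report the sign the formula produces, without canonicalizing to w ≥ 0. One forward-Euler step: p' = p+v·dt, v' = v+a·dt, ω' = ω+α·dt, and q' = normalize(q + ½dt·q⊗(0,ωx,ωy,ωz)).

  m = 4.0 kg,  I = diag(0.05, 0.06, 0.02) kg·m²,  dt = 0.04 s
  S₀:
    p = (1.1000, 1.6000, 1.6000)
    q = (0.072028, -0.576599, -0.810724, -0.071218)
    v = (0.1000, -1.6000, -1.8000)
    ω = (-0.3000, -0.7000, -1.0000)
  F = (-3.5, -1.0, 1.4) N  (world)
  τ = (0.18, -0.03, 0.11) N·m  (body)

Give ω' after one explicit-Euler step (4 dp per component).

gyro term ω×Iω = (-0.0280, 0.0090, 0.0021)
α = I⁻¹(τ − ω×Iω) = (4.1600, -0.6500, 5.3950)
ω' = ω + α·dt = (-0.1336, -0.7260, -0.7842)

ω' = (-0.1336, -0.7260, -0.7842)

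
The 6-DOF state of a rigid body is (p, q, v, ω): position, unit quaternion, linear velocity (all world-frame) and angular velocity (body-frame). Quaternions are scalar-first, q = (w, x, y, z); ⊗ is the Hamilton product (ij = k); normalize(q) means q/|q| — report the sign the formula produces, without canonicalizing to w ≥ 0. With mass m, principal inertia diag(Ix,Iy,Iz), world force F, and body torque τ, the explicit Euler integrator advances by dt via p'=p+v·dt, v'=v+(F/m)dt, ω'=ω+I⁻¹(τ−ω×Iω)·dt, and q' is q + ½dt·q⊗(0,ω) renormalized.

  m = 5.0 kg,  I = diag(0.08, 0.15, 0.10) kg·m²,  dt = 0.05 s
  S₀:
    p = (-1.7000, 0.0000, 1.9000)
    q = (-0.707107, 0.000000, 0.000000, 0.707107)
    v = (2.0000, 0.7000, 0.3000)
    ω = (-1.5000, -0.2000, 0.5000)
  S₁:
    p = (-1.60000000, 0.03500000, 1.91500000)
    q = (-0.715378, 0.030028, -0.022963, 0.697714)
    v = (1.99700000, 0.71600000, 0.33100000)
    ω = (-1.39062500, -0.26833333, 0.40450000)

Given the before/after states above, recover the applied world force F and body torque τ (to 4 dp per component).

F = (-0.3000, 1.6000, 3.1000)
τ = (0.1800, -0.1900, -0.1700)

ω₁ − ω₀ = (0.10937500, -0.06833333, -0.09550000)
τ = I·(Δω/dt) + ω₀×(Iω₀) = (0.1800, -0.1900, -0.1700)
velocity change Δv = (-0.00300000, 0.01600000, 0.03100000)
m·(v₁−v₀)/dt = (-0.3000, 1.6000, 3.1000)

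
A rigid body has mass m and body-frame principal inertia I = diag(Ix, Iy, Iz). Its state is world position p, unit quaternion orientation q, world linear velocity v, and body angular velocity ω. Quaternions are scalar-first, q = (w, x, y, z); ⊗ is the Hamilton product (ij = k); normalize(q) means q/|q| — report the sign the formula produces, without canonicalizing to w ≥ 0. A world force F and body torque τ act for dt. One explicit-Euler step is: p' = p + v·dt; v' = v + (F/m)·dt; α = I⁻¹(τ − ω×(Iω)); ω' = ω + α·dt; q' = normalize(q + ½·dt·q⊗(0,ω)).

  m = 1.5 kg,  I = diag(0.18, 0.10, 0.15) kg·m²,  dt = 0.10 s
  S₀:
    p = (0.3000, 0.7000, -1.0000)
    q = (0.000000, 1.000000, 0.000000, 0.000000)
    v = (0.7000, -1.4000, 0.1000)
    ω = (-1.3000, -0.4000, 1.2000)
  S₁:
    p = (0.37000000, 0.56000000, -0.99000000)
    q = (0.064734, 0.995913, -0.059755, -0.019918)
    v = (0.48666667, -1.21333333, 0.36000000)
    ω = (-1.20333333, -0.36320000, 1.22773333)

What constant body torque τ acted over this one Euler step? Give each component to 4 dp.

τ = (0.1500, -0.0100, 0.0000)

rate change Δω = (0.09666667, 0.03680000, 0.02773333)
τ = I·(Δω/dt) + ω₀×(Iω₀) = (0.1500, -0.0100, 0.0000)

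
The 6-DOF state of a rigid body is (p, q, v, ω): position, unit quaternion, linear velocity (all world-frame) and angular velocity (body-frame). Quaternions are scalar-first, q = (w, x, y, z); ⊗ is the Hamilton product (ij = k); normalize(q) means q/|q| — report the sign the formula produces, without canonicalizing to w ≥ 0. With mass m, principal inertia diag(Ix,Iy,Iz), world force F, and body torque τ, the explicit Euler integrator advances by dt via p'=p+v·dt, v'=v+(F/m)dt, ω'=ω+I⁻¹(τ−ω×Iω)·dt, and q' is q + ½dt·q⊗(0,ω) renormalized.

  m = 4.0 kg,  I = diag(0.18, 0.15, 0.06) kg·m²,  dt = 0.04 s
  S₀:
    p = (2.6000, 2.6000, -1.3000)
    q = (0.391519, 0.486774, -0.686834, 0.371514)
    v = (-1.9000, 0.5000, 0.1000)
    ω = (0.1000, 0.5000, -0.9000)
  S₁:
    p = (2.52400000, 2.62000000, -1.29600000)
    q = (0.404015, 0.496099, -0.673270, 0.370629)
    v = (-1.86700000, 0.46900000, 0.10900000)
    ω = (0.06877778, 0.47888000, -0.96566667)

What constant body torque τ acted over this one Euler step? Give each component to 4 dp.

τ = (-0.1000, -0.0900, -0.1000)

rate change Δω = (-0.03122222, -0.02112000, -0.06566667)
I·α + gyro = (-0.1000, -0.0900, -0.1000)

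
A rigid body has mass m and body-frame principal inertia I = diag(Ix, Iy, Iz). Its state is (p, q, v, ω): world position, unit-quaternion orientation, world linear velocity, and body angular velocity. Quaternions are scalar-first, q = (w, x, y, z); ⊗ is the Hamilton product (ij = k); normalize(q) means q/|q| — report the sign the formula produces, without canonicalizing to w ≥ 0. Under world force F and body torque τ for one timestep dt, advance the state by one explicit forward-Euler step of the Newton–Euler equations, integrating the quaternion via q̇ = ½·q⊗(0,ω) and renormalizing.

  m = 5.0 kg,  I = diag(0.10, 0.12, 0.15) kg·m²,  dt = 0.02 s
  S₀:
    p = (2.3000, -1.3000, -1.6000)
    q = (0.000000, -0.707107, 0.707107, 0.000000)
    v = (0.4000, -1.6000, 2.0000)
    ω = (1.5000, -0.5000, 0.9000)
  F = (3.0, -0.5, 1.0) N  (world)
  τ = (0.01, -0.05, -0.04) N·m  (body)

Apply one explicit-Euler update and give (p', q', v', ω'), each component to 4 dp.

α = I⁻¹(τ − ω×Iω) = (0.2350, 0.1458, -0.1667)
ω + α·dt = (1.5047, -0.4971, 0.8967)
Hamilton product q⊗(0,ω) = (1.4142140, 0.6363963, 0.6363963, -0.7071070)
q + ½dt·q⊗(0,ω), renormalized = (0.0141, -0.7006, 0.7134, -0.0071)
a = F/m = (0.6000, -0.1000, 0.2000)
p + v·dt = (2.3080, -1.3320, -1.5600)
v' = v + a·dt = (0.4120, -1.6020, 2.0040)

p' = (2.3080, -1.3320, -1.5600)
q' = (0.0141, -0.7006, 0.7134, -0.0071)
v' = (0.4120, -1.6020, 2.0040)
ω' = (1.5047, -0.4971, 0.8967)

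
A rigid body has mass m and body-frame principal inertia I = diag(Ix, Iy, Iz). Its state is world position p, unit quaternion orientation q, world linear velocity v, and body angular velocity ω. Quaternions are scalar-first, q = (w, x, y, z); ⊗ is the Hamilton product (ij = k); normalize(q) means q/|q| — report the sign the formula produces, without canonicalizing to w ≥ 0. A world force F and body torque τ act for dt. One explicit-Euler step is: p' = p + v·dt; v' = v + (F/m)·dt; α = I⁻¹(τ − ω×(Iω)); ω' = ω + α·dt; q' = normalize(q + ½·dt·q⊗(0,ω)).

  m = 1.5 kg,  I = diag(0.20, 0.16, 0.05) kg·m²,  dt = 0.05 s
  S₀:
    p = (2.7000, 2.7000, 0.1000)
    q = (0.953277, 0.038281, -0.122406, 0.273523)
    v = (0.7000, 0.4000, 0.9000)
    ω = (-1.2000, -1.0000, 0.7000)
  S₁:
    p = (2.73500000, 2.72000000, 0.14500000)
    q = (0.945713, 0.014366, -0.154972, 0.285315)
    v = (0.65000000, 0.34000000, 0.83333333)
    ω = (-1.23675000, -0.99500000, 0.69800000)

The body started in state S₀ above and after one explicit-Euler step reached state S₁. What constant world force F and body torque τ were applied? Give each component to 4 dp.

Δv = v₁−v₀ = (-0.05000000, -0.06000000, -0.06666667)
F = m·Δv/dt = (-1.5000, -1.8000, -2.0000)
rate change Δω = (-0.03675000, 0.00500000, -0.00200000)
ω₀×(Iω₀) = (0.0770, -0.1260, -0.0480)
τ = I·(Δω/dt) + ω₀×(Iω₀) = (-0.0700, -0.1100, -0.0500)

F = (-1.5000, -1.8000, -2.0000)
τ = (-0.0700, -0.1100, -0.0500)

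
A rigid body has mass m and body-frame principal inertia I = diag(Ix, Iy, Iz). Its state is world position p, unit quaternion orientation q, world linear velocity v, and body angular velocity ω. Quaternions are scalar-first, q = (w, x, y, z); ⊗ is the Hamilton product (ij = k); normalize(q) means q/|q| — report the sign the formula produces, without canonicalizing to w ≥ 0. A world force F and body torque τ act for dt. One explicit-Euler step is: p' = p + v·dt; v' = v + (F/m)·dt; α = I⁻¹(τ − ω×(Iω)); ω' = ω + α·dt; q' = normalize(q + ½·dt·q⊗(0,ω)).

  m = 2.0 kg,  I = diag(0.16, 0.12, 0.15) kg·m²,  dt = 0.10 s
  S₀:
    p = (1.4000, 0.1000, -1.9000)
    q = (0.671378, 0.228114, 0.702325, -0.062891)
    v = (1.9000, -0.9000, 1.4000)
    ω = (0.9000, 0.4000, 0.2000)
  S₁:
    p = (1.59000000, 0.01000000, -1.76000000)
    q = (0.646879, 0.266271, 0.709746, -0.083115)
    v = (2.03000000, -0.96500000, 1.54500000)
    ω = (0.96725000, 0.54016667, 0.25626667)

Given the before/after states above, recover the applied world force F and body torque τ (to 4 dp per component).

F = (2.6000, -1.3000, 2.9000)
τ = (0.1100, 0.1700, 0.0700)

Δv = v₁−v₀ = (0.13000000, -0.06500000, 0.14500000)
F = m·Δv/dt = (2.6000, -1.3000, 2.9000)
Δω = ω₁−ω₀ = (0.06725000, 0.14016667, 0.05626667)
I·α + gyro = (0.1100, 0.1700, 0.0700)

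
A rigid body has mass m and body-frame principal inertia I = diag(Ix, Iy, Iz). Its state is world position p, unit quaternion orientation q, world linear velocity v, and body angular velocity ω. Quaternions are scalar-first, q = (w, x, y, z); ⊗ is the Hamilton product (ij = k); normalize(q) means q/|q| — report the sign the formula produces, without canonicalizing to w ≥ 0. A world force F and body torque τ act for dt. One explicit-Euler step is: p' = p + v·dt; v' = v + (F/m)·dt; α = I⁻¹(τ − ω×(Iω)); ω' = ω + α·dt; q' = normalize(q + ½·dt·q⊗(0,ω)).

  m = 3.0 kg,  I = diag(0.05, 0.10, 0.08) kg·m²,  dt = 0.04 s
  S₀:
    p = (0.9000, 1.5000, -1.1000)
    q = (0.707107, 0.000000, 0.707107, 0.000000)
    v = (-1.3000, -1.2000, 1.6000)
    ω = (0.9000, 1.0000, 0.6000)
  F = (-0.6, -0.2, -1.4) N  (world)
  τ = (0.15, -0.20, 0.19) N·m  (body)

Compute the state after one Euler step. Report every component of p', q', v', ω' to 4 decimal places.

p' = (0.8480, 1.4520, -1.0360)
q' = (0.6927, 0.0212, 0.7209, -0.0042)
v' = (-1.3080, -1.2027, 1.5813)
ω' = (1.0296, 0.9265, 0.6725)

new position p' = (0.8480, 1.4520, -1.0360)
v + (F/m)dt = (-1.3080, -1.2027, 1.5813)
precession coupling ω×(Iω) = (-0.0120, -0.0162, 0.0450)
(τ − ω×Iω)/I = (3.2400, -1.8380, 1.8125)
new body rate ω' = (1.0296, 0.9265, 0.6725)
2q̇ = q⊗(0,ω) = (-0.7071070, 1.0606605, 0.7071070, -0.2121321)
updated quaternion q' = (0.6927, 0.0212, 0.7209, -0.0042)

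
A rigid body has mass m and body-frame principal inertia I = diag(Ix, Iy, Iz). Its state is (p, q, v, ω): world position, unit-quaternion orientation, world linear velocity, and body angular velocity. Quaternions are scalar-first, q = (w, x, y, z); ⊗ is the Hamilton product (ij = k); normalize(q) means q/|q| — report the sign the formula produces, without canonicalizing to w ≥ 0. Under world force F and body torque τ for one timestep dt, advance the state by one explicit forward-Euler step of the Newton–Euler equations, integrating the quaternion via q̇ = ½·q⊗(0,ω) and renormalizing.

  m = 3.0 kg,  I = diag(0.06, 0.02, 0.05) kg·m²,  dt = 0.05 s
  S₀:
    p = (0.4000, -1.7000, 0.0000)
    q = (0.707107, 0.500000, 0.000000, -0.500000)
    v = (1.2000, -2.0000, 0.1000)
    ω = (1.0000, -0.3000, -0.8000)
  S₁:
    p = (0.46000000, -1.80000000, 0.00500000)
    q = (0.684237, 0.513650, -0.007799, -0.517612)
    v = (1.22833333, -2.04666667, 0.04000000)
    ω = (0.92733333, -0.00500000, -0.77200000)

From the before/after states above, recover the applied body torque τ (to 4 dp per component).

rate change Δω = (-0.07266667, 0.29500000, 0.02800000)
gyro term ω₀×Iω₀ = (0.0072, -0.0080, 0.0120)
τ = I·(Δω/dt) + ω₀×(Iω₀) = (-0.0800, 0.1100, 0.0400)

τ = (-0.0800, 0.1100, 0.0400)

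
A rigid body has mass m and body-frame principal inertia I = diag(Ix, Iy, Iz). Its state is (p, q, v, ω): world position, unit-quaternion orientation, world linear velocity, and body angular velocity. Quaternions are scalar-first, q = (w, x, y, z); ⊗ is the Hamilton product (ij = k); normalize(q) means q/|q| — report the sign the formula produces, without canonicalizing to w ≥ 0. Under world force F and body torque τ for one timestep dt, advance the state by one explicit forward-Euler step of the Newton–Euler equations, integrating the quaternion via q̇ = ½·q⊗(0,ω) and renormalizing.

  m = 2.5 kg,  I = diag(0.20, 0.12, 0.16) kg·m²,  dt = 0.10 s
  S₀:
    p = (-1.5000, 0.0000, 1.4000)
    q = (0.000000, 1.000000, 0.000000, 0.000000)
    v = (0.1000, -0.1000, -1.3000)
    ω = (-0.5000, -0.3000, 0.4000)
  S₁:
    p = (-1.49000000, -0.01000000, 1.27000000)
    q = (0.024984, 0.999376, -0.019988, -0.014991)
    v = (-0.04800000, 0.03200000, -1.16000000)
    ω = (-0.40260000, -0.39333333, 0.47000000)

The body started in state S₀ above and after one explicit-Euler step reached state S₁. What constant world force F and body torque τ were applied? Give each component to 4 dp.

Δv = v₁−v₀ = (-0.14800000, 0.13200000, 0.14000000)
F = m·Δv/dt = (-3.7000, 3.3000, 3.5000)
Δω = ω₁−ω₀ = (0.09740000, -0.09333333, 0.07000000)
ω₀×(Iω₀) = (-0.0048, -0.0080, -0.0120)
applied torque τ = (0.1900, -0.1200, 0.1000)

F = (-3.7000, 3.3000, 3.5000)
τ = (0.1900, -0.1200, 0.1000)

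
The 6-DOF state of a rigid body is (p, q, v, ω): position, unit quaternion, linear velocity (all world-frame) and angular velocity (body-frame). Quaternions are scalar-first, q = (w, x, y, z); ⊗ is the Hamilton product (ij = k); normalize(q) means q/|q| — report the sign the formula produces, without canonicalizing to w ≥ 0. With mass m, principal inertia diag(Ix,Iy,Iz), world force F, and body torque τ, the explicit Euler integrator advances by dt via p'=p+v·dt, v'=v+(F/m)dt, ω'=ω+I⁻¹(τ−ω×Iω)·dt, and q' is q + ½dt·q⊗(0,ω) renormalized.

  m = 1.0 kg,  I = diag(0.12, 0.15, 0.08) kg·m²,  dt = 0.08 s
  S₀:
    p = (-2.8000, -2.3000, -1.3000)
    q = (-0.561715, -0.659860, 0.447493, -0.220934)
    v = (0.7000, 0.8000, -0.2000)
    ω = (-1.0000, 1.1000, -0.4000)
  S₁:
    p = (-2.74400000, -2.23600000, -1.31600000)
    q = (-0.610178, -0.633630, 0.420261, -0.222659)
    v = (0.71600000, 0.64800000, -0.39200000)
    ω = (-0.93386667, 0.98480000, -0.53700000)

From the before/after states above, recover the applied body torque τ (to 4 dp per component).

τ = (0.1300, -0.2000, -0.1700)

ω₁ − ω₀ = (0.06613333, -0.11520000, -0.13700000)
gyro term ω₀×Iω₀ = (0.0308, 0.0160, -0.0330)
τ = I·(Δω/dt) + ω₀×(Iω₀) = (0.1300, -0.2000, -0.1700)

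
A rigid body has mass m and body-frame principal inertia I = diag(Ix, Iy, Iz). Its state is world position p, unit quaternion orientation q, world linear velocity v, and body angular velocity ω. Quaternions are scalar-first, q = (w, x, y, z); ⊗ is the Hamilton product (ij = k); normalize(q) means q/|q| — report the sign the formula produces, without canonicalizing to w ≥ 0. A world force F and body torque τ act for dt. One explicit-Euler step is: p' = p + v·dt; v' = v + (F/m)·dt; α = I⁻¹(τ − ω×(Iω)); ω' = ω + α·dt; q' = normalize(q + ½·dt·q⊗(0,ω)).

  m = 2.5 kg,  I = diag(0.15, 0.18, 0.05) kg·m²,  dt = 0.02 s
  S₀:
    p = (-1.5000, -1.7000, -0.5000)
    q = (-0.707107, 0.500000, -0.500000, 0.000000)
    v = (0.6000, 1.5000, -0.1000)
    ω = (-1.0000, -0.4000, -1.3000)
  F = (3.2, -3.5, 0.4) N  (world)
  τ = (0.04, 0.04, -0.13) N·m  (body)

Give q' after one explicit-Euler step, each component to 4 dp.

q⊗(0,ω) = (0.3000000, 1.3571070, 0.9328428, 0.2192391)
updated quaternion q' = (-0.7040, 0.5135, -0.4906, 0.0022)

q' = (-0.7040, 0.5135, -0.4906, 0.0022)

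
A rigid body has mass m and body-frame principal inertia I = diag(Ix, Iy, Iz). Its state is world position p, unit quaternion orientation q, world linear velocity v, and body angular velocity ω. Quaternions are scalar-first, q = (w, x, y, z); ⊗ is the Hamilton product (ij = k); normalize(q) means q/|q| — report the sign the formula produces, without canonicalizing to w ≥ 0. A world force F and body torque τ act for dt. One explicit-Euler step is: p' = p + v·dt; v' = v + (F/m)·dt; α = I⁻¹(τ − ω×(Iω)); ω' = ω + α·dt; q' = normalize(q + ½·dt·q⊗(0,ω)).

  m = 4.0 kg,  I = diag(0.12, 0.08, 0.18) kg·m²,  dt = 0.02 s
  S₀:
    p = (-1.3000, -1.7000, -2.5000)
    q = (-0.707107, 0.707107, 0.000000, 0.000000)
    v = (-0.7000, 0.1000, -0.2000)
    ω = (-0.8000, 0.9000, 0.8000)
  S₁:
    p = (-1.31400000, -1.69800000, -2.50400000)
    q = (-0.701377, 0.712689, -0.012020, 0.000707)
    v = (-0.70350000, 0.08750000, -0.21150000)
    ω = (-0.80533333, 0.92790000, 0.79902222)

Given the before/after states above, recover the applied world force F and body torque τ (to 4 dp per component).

Δv = v₁−v₀ = (-0.00350000, -0.01250000, -0.01150000)
applied force F = (-0.7000, -2.5000, -2.3000)
ω₁ − ω₀ = (-0.00533333, 0.02790000, -0.00097778)
ω₀×(Iω₀) = (0.0720, 0.0384, 0.0288)
applied torque τ = (0.0400, 0.1500, 0.0200)

F = (-0.7000, -2.5000, -2.3000)
τ = (0.0400, 0.1500, 0.0200)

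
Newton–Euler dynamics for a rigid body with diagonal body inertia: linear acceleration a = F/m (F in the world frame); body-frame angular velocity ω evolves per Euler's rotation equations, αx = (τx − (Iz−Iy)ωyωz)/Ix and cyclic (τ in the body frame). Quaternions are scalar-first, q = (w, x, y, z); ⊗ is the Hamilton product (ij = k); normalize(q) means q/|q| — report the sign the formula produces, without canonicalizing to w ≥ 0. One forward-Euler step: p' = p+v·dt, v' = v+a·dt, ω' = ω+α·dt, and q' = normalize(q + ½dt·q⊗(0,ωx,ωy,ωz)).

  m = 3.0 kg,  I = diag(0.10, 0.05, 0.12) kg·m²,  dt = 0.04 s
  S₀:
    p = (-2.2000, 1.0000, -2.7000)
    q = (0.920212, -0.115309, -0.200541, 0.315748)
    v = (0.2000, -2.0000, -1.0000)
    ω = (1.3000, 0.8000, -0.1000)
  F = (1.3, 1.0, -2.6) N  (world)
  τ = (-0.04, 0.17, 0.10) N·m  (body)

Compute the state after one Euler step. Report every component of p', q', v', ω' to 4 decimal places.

p' = (-2.1920, 0.9200, -2.7400)
q' = (0.9266, -0.0960, -0.1778, 0.3171)
v' = (0.2173, -1.9867, -1.0347)
ω' = (1.2862, 0.9339, -0.0493)

a = F/m = (0.4333, 0.3333, -0.8667)
p' = p + v·dt = (-2.1920, 0.9200, -2.7400)
v' = v + a·dt = (0.2173, -1.9867, -1.0347)
gyro term ω×Iω = (-0.0056, 0.0026, -0.0520)
α = I⁻¹(τ − ω×Iω) = (-0.3440, 3.3480, 1.2667)
new body rate ω' = (1.2862, 0.9339, -0.0493)
Hamilton product q⊗(0,ω) = (0.3419093, 0.9637313, 1.1351111, 0.0764349)
updated quaternion q' = (0.9266, -0.0960, -0.1778, 0.3171)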